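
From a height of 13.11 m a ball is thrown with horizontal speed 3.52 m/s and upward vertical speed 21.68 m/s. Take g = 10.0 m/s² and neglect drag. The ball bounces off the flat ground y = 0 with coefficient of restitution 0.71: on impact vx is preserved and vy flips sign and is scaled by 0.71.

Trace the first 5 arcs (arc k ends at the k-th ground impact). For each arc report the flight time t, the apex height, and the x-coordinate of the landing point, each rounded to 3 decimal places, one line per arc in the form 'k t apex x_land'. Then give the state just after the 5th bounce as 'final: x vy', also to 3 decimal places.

Arc 1: start y=13.110, vy=21.680 → t=4.874, apex=36.611, x_land=17.156, impact vy=-27.060
  bounce: vy ← 0.71·27.060 = 19.212
Arc 2: start y=0.000, vy=19.212 → t=3.842, apex=18.456, x_land=30.682, impact vy=-19.212
  bounce: vy ← 0.71·19.212 = 13.641
Arc 3: start y=0.000, vy=13.641 → t=2.728, apex=9.304, x_land=40.285, impact vy=-13.641
  bounce: vy ← 0.71·13.641 = 9.685
Arc 4: start y=0.000, vy=9.685 → t=1.937, apex=4.690, x_land=47.103, impact vy=-9.685
  bounce: vy ← 0.71·9.685 = 6.876
Arc 5: start y=0.000, vy=6.876 → t=1.375, apex=2.364, x_land=51.944, impact vy=-6.876
  bounce: vy ← 0.71·6.876 = 4.882

1 4.874 36.611 17.156
2 3.842 18.456 30.682
3 2.728 9.304 40.285
4 1.937 4.690 47.103
5 1.375 2.364 51.944
final: 51.944 4.882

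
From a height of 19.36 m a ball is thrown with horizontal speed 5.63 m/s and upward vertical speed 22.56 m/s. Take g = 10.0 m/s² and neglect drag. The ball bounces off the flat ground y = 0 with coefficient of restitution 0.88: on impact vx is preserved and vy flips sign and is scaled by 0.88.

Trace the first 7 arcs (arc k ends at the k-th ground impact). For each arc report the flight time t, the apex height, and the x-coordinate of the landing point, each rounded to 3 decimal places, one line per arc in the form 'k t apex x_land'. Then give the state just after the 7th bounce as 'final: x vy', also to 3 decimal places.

Arc 1: start y=19.360, vy=22.560 → t=5.250, apex=44.808, x_land=29.555, impact vy=-29.936
  bounce: vy ← 0.88·29.936 = 26.344
Arc 2: start y=0.000, vy=26.344 → t=5.269, apex=34.699, x_land=59.218, impact vy=-26.344
  bounce: vy ← 0.88·26.344 = 23.182
Arc 3: start y=0.000, vy=23.182 → t=4.636, apex=26.871, x_land=85.321, impact vy=-23.182
  bounce: vy ← 0.88·23.182 = 20.400
Arc 4: start y=0.000, vy=20.400 → t=4.080, apex=20.809, x_land=108.292, impact vy=-20.400
  bounce: vy ← 0.88·20.400 = 17.952
Arc 5: start y=0.000, vy=17.952 → t=3.590, apex=16.114, x_land=128.506, impact vy=-17.952
  bounce: vy ← 0.88·17.952 = 15.798
Arc 6: start y=0.000, vy=15.798 → t=3.160, apex=12.479, x_land=146.295, impact vy=-15.798
  bounce: vy ← 0.88·15.798 = 13.902
Arc 7: start y=0.000, vy=13.902 → t=2.780, apex=9.664, x_land=161.949, impact vy=-13.902
  bounce: vy ← 0.88·13.902 = 12.234

1 5.250 44.808 29.555
2 5.269 34.699 59.218
3 4.636 26.871 85.321
4 4.080 20.809 108.292
5 3.590 16.114 128.506
6 3.160 12.479 146.295
7 2.780 9.664 161.949
final: 161.949 12.234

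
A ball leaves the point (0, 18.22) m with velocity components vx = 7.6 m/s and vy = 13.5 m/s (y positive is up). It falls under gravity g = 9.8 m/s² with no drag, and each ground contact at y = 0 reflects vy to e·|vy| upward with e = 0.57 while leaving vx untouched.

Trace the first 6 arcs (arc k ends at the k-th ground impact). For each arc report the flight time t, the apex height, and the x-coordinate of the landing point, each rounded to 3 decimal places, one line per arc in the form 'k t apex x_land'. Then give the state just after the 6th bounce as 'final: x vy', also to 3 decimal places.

1 3.747 27.518 28.480
2 2.702 8.941 49.012
3 1.540 2.905 60.715
4 0.878 0.944 67.386
5 0.500 0.307 71.189
6 0.285 0.100 73.356
final: 73.356 0.797

Arc 1: start y=18.220, vy=13.500 → t=3.747, apex=27.518, x_land=28.480, impact vy=-23.224
  bounce: vy ← 0.57·23.224 = 13.238
Arc 2: start y=0.000, vy=13.238 → t=2.702, apex=8.941, x_land=49.012, impact vy=-13.238
  bounce: vy ← 0.57·13.238 = 7.546
Arc 3: start y=0.000, vy=7.546 → t=1.540, apex=2.905, x_land=60.715, impact vy=-7.546
  bounce: vy ← 0.57·7.546 = 4.301
Arc 4: start y=0.000, vy=4.301 → t=0.878, apex=0.944, x_land=67.386, impact vy=-4.301
  bounce: vy ← 0.57·4.301 = 2.452
Arc 5: start y=0.000, vy=2.452 → t=0.500, apex=0.307, x_land=71.189, impact vy=-2.452
  bounce: vy ← 0.57·2.452 = 1.397
Arc 6: start y=0.000, vy=1.397 → t=0.285, apex=0.100, x_land=73.356, impact vy=-1.397
  bounce: vy ← 0.57·1.397 = 0.797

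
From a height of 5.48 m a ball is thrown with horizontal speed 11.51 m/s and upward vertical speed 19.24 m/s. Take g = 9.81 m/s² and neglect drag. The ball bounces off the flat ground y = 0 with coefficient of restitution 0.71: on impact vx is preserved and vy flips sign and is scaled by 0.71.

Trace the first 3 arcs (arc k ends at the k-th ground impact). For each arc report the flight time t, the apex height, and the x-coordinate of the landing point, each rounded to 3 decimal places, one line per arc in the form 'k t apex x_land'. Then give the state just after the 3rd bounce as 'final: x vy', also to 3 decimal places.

Arc 1: start y=5.480, vy=19.240 → t=4.189, apex=24.347, x_land=48.218, impact vy=-21.856
  bounce: vy ← 0.71·21.856 = 15.518
Arc 2: start y=0.000, vy=15.518 → t=3.164, apex=12.274, x_land=84.632, impact vy=-15.518
  bounce: vy ← 0.71·15.518 = 11.018
Arc 3: start y=0.000, vy=11.018 → t=2.246, apex=6.187, x_land=110.486, impact vy=-11.018
  bounce: vy ← 0.71·11.018 = 7.823

1 4.189 24.347 48.218
2 3.164 12.274 84.632
3 2.246 6.187 110.486
final: 110.486 7.823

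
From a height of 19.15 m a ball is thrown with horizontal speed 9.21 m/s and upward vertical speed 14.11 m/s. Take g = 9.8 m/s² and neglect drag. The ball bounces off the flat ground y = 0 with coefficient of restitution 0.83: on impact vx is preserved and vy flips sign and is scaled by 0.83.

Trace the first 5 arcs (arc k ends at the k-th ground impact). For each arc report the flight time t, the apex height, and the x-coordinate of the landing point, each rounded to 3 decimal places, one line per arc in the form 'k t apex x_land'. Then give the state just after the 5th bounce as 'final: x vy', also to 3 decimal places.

Arc 1: start y=19.150, vy=14.110 → t=3.885, apex=29.308, x_land=35.785, impact vy=-23.967
  bounce: vy ← 0.83·23.967 = 19.893
Arc 2: start y=0.000, vy=19.893 → t=4.060, apex=20.190, x_land=73.175, impact vy=-19.893
  bounce: vy ← 0.83·19.893 = 16.511
Arc 3: start y=0.000, vy=16.511 → t=3.370, apex=13.909, x_land=104.209, impact vy=-16.511
  bounce: vy ← 0.83·16.511 = 13.704
Arc 4: start y=0.000, vy=13.704 → t=2.797, apex=9.582, x_land=129.968, impact vy=-13.704
  bounce: vy ← 0.83·13.704 = 11.374
Arc 5: start y=0.000, vy=11.374 → t=2.321, apex=6.601, x_land=151.347, impact vy=-11.374
  bounce: vy ← 0.83·11.374 = 9.441

1 3.885 29.308 35.785
2 4.060 20.190 73.175
3 3.370 13.909 104.209
4 2.797 9.582 129.968
5 2.321 6.601 151.347
final: 151.347 9.441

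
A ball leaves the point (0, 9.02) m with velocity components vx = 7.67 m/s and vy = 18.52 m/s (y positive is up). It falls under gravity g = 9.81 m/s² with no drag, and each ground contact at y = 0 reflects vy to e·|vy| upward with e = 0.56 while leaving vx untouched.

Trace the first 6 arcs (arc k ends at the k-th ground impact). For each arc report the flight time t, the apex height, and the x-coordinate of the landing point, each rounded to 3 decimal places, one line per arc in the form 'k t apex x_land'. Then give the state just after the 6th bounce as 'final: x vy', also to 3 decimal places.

Arc 1: start y=9.020, vy=18.520 → t=4.212, apex=26.502, x_land=32.308, impact vy=-22.803
  bounce: vy ← 0.56·22.803 = 12.770
Arc 2: start y=0.000, vy=12.770 → t=2.603, apex=8.311, x_land=52.276, impact vy=-12.770
  bounce: vy ← 0.56·12.770 = 7.151
Arc 3: start y=0.000, vy=7.151 → t=1.458, apex=2.606, x_land=63.458, impact vy=-7.151
  bounce: vy ← 0.56·7.151 = 4.005
Arc 4: start y=0.000, vy=4.005 → t=0.816, apex=0.817, x_land=69.720, impact vy=-4.005
  bounce: vy ← 0.56·4.005 = 2.243
Arc 5: start y=0.000, vy=2.243 → t=0.457, apex=0.256, x_land=73.227, impact vy=-2.243
  bounce: vy ← 0.56·2.243 = 1.256
Arc 6: start y=0.000, vy=1.256 → t=0.256, apex=0.080, x_land=75.190, impact vy=-1.256
  bounce: vy ← 0.56·1.256 = 0.703

1 4.212 26.502 32.308
2 2.603 8.311 52.276
3 1.458 2.606 63.458
4 0.816 0.817 69.720
5 0.457 0.256 73.227
6 0.256 0.080 75.190
final: 75.190 0.703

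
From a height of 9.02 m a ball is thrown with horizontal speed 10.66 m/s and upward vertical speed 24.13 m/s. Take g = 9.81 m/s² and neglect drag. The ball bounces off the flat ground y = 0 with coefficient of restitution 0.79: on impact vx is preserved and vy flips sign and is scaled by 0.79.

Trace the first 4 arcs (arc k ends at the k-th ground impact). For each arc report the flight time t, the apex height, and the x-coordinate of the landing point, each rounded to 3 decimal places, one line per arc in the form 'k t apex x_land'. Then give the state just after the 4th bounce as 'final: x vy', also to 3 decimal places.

Arc 1: start y=9.020, vy=24.130 → t=5.269, apex=38.697, x_land=56.162, impact vy=-27.554
  bounce: vy ← 0.79·27.554 = 21.768
Arc 2: start y=0.000, vy=21.768 → t=4.438, apex=24.151, x_land=103.470, impact vy=-21.768
  bounce: vy ← 0.79·21.768 = 17.197
Arc 3: start y=0.000, vy=17.197 → t=3.506, apex=15.072, x_land=140.843, impact vy=-17.197
  bounce: vy ← 0.79·17.197 = 13.585
Arc 4: start y=0.000, vy=13.585 → t=2.770, apex=9.407, x_land=170.368, impact vy=-13.585
  bounce: vy ← 0.79·13.585 = 10.732

1 5.269 38.697 56.162
2 4.438 24.151 103.470
3 3.506 15.072 140.843
4 2.770 9.407 170.368
final: 170.368 10.732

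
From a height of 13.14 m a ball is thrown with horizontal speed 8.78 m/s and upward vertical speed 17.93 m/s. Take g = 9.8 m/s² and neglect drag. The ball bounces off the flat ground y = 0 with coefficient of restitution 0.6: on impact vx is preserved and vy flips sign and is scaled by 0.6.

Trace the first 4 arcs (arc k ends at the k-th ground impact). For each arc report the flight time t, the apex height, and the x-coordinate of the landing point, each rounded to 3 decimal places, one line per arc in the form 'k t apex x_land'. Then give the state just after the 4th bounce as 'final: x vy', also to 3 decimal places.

Arc 1: start y=13.140, vy=17.930 → t=4.285, apex=29.542, x_land=37.622, impact vy=-24.063
  bounce: vy ← 0.6·24.063 = 14.438
Arc 2: start y=0.000, vy=14.438 → t=2.946, apex=10.635, x_land=63.493, impact vy=-14.438
  bounce: vy ← 0.6·14.438 = 8.663
Arc 3: start y=0.000, vy=8.663 → t=1.768, apex=3.829, x_land=79.015, impact vy=-8.663
  bounce: vy ← 0.6·8.663 = 5.198
Arc 4: start y=0.000, vy=5.198 → t=1.061, apex=1.378, x_land=88.328, impact vy=-5.198
  bounce: vy ← 0.6·5.198 = 3.119

1 4.285 29.542 37.622
2 2.946 10.635 63.493
3 1.768 3.829 79.015
4 1.061 1.378 88.328
final: 88.328 3.119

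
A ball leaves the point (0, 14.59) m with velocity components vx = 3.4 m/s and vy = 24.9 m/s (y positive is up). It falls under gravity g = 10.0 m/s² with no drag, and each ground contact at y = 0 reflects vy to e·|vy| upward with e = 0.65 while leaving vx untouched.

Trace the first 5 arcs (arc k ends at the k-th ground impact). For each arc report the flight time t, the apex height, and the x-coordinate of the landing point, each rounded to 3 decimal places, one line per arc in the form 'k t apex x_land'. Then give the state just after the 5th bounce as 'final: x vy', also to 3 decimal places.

Arc 1: start y=14.590, vy=24.900 → t=5.510, apex=45.590, x_land=18.733, impact vy=-30.196
  bounce: vy ← 0.65·30.196 = 19.628
Arc 2: start y=0.000, vy=19.628 → t=3.926, apex=19.262, x_land=32.079, impact vy=-19.628
  bounce: vy ← 0.65·19.628 = 12.758
Arc 3: start y=0.000, vy=12.758 → t=2.552, apex=8.138, x_land=40.755, impact vy=-12.758
  bounce: vy ← 0.65·12.758 = 8.293
Arc 4: start y=0.000, vy=8.293 → t=1.659, apex=3.438, x_land=46.394, impact vy=-8.293
  bounce: vy ← 0.65·8.293 = 5.390
Arc 5: start y=0.000, vy=5.390 → t=1.078, apex=1.453, x_land=50.059, impact vy=-5.390
  bounce: vy ← 0.65·5.390 = 3.504

1 5.510 45.590 18.733
2 3.926 19.262 32.079
3 2.552 8.138 40.755
4 1.659 3.438 46.394
5 1.078 1.453 50.059
final: 50.059 3.504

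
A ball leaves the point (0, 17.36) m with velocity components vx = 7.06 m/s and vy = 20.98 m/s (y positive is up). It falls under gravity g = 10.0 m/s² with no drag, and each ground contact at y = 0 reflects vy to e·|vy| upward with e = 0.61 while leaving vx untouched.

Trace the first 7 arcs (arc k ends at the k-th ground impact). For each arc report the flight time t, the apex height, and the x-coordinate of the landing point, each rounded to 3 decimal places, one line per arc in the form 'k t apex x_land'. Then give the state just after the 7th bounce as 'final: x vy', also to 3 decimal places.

1 4.904 39.368 34.622
2 3.423 14.649 58.791
3 2.088 5.451 73.534
4 1.274 2.028 82.527
5 0.777 0.755 88.013
6 0.474 0.281 91.359
7 0.289 0.104 93.400
final: 93.400 0.882

Arc 1: start y=17.360, vy=20.980 → t=4.904, apex=39.368, x_land=34.622, impact vy=-28.060
  bounce: vy ← 0.61·28.060 = 17.117
Arc 2: start y=0.000, vy=17.117 → t=3.423, apex=14.649, x_land=58.791, impact vy=-17.117
  bounce: vy ← 0.61·17.117 = 10.441
Arc 3: start y=0.000, vy=10.441 → t=2.088, apex=5.451, x_land=73.534, impact vy=-10.441
  bounce: vy ← 0.61·10.441 = 6.369
Arc 4: start y=0.000, vy=6.369 → t=1.274, apex=2.028, x_land=82.527, impact vy=-6.369
  bounce: vy ← 0.61·6.369 = 3.885
Arc 5: start y=0.000, vy=3.885 → t=0.777, apex=0.755, x_land=88.013, impact vy=-3.885
  bounce: vy ← 0.61·3.885 = 2.370
Arc 6: start y=0.000, vy=2.370 → t=0.474, apex=0.281, x_land=91.359, impact vy=-2.370
  bounce: vy ← 0.61·2.370 = 1.446
Arc 7: start y=0.000, vy=1.446 → t=0.289, apex=0.104, x_land=93.400, impact vy=-1.446
  bounce: vy ← 0.61·1.446 = 0.882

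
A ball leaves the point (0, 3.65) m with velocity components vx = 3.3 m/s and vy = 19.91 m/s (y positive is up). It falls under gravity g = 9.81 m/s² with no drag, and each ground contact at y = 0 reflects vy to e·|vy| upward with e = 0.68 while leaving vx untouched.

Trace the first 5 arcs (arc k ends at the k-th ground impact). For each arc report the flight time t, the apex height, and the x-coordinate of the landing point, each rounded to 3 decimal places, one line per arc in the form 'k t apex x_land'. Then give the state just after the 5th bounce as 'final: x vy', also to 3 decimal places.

1 4.235 23.854 13.975
2 2.999 11.030 23.872
3 2.039 5.100 30.602
4 1.387 2.358 35.179
5 0.943 1.091 38.291
final: 38.291 3.145

Arc 1: start y=3.650, vy=19.910 → t=4.235, apex=23.854, x_land=13.975, impact vy=-21.634
  bounce: vy ← 0.68·21.634 = 14.711
Arc 2: start y=0.000, vy=14.711 → t=2.999, apex=11.030, x_land=23.872, impact vy=-14.711
  bounce: vy ← 0.68·14.711 = 10.003
Arc 3: start y=0.000, vy=10.003 → t=2.039, apex=5.100, x_land=30.602, impact vy=-10.003
  bounce: vy ← 0.68·10.003 = 6.802
Arc 4: start y=0.000, vy=6.802 → t=1.387, apex=2.358, x_land=35.179, impact vy=-6.802
  bounce: vy ← 0.68·6.802 = 4.626
Arc 5: start y=0.000, vy=4.626 → t=0.943, apex=1.091, x_land=38.291, impact vy=-4.626
  bounce: vy ← 0.68·4.626 = 3.145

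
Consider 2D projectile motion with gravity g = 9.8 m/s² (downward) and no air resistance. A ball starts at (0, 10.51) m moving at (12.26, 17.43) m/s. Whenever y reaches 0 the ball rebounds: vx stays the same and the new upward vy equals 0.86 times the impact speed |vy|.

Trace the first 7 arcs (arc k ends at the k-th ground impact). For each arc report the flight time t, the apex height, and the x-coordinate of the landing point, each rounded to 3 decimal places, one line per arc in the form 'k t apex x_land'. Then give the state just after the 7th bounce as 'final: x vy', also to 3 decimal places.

1 4.083 26.010 50.052
2 3.963 19.237 98.636
3 3.408 14.228 140.418
4 2.931 10.523 176.351
5 2.521 7.783 207.253
6 2.168 5.756 233.829
7 1.864 4.257 256.684
final: 256.684 7.856

Arc 1: start y=10.510, vy=17.430 → t=4.083, apex=26.010, x_land=50.052, impact vy=-22.579
  bounce: vy ← 0.86·22.579 = 19.418
Arc 2: start y=0.000, vy=19.418 → t=3.963, apex=19.237, x_land=98.636, impact vy=-19.418
  bounce: vy ← 0.86·19.418 = 16.699
Arc 3: start y=0.000, vy=16.699 → t=3.408, apex=14.228, x_land=140.418, impact vy=-16.699
  bounce: vy ← 0.86·16.699 = 14.361
Arc 4: start y=0.000, vy=14.361 → t=2.931, apex=10.523, x_land=176.351, impact vy=-14.361
  bounce: vy ← 0.86·14.361 = 12.351
Arc 5: start y=0.000, vy=12.351 → t=2.521, apex=7.783, x_land=207.253, impact vy=-12.351
  bounce: vy ← 0.86·12.351 = 10.622
Arc 6: start y=0.000, vy=10.622 → t=2.168, apex=5.756, x_land=233.829, impact vy=-10.622
  bounce: vy ← 0.86·10.622 = 9.135
Arc 7: start y=0.000, vy=9.135 → t=1.864, apex=4.257, x_land=256.684, impact vy=-9.135
  bounce: vy ← 0.86·9.135 = 7.856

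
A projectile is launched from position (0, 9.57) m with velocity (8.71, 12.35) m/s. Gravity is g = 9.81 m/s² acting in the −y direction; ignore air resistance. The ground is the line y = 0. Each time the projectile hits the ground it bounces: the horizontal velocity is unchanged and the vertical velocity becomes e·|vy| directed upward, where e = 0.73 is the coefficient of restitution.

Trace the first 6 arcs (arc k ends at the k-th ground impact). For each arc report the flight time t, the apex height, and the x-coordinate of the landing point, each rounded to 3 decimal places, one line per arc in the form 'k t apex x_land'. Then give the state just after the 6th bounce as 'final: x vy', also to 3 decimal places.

Arc 1: start y=9.570, vy=12.350 → t=3.139, apex=17.344, x_land=27.344, impact vy=-18.447
  bounce: vy ← 0.73·18.447 = 13.466
Arc 2: start y=0.000, vy=13.466 → t=2.745, apex=9.243, x_land=51.256, impact vy=-13.466
  bounce: vy ← 0.73·13.466 = 9.830
Arc 3: start y=0.000, vy=9.830 → t=2.004, apex=4.925, x_land=68.712, impact vy=-9.830
  bounce: vy ← 0.73·9.830 = 7.176
Arc 4: start y=0.000, vy=7.176 → t=1.463, apex=2.625, x_land=81.455, impact vy=-7.176
  bounce: vy ← 0.73·7.176 = 5.239
Arc 5: start y=0.000, vy=5.239 → t=1.068, apex=1.399, x_land=90.757, impact vy=-5.239
  bounce: vy ← 0.73·5.239 = 3.824
Arc 6: start y=0.000, vy=3.824 → t=0.780, apex=0.745, x_land=97.548, impact vy=-3.824
  bounce: vy ← 0.73·3.824 = 2.792

1 3.139 17.344 27.344
2 2.745 9.243 51.256
3 2.004 4.925 68.712
4 1.463 2.625 81.455
5 1.068 1.399 90.757
6 0.780 0.745 97.548
final: 97.548 2.792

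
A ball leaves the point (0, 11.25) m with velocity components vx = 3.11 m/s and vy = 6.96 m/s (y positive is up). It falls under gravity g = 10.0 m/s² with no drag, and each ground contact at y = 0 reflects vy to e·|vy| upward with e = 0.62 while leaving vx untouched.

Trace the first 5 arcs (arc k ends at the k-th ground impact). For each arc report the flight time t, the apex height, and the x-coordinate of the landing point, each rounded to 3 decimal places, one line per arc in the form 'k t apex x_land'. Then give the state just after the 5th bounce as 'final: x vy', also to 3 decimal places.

Arc 1: start y=11.250, vy=6.960 → t=2.350, apex=13.672, x_land=7.307, impact vy=-16.536
  bounce: vy ← 0.62·16.536 = 10.252
Arc 2: start y=0.000, vy=10.252 → t=2.050, apex=5.256, x_land=13.684, impact vy=-10.252
  bounce: vy ← 0.62·10.252 = 6.356
Arc 3: start y=0.000, vy=6.356 → t=1.271, apex=2.020, x_land=17.638, impact vy=-6.356
  bounce: vy ← 0.62·6.356 = 3.941
Arc 4: start y=0.000, vy=3.941 → t=0.788, apex=0.777, x_land=20.089, impact vy=-3.941
  bounce: vy ← 0.62·3.941 = 2.443
Arc 5: start y=0.000, vy=2.443 → t=0.489, apex=0.299, x_land=21.609, impact vy=-2.443
  bounce: vy ← 0.62·2.443 = 1.515

1 2.350 13.672 7.307
2 2.050 5.256 13.684
3 1.271 2.020 17.638
4 0.788 0.777 20.089
5 0.489 0.299 21.609
final: 21.609 1.515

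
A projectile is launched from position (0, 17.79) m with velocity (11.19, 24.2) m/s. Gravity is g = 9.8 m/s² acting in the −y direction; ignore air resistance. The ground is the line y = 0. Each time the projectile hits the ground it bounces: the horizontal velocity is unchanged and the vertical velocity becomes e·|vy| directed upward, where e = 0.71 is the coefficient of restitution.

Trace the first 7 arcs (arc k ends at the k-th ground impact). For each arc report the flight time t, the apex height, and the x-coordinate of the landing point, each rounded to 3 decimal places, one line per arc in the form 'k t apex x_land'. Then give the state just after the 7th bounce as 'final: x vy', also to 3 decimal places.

1 5.588 47.670 62.535
2 4.429 24.030 112.096
3 3.145 12.114 147.284
4 2.233 6.106 172.268
5 1.585 3.078 190.006
6 1.125 1.552 202.601
7 0.799 0.782 211.543
final: 211.543 2.780

Arc 1: start y=17.790, vy=24.200 → t=5.588, apex=47.670, x_land=62.535, impact vy=-30.567
  bounce: vy ← 0.71·30.567 = 21.702
Arc 2: start y=0.000, vy=21.702 → t=4.429, apex=24.030, x_land=112.096, impact vy=-21.702
  bounce: vy ← 0.71·21.702 = 15.409
Arc 3: start y=0.000, vy=15.409 → t=3.145, apex=12.114, x_land=147.284, impact vy=-15.409
  bounce: vy ← 0.71·15.409 = 10.940
Arc 4: start y=0.000, vy=10.940 → t=2.233, apex=6.106, x_land=172.268, impact vy=-10.940
  bounce: vy ← 0.71·10.940 = 7.768
Arc 5: start y=0.000, vy=7.768 → t=1.585, apex=3.078, x_land=190.006, impact vy=-7.768
  bounce: vy ← 0.71·7.768 = 5.515
Arc 6: start y=0.000, vy=5.515 → t=1.125, apex=1.552, x_land=202.601, impact vy=-5.515
  bounce: vy ← 0.71·5.515 = 3.916
Arc 7: start y=0.000, vy=3.916 → t=0.799, apex=0.782, x_land=211.543, impact vy=-3.916
  bounce: vy ← 0.71·3.916 = 2.780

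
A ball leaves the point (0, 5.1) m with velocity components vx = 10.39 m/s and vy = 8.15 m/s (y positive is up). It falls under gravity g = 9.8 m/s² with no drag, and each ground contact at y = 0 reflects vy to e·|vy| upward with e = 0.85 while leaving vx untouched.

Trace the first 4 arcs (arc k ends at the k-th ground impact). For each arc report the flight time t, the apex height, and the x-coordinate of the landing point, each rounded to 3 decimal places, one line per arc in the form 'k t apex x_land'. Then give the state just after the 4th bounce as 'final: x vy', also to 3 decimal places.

Arc 1: start y=5.100, vy=8.150 → t=2.148, apex=8.489, x_land=22.316, impact vy=-12.899
  bounce: vy ← 0.85·12.899 = 10.964
Arc 2: start y=0.000, vy=10.964 → t=2.238, apex=6.133, x_land=45.565, impact vy=-10.964
  bounce: vy ← 0.85·10.964 = 9.319
Arc 3: start y=0.000, vy=9.319 → t=1.902, apex=4.431, x_land=65.326, impact vy=-9.319
  bounce: vy ← 0.85·9.319 = 7.922
Arc 4: start y=0.000, vy=7.922 → t=1.617, apex=3.202, x_land=82.123, impact vy=-7.922
  bounce: vy ← 0.85·7.922 = 6.733

1 2.148 8.489 22.316
2 2.238 6.133 45.565
3 1.902 4.431 65.326
4 1.617 3.202 82.123
final: 82.123 6.733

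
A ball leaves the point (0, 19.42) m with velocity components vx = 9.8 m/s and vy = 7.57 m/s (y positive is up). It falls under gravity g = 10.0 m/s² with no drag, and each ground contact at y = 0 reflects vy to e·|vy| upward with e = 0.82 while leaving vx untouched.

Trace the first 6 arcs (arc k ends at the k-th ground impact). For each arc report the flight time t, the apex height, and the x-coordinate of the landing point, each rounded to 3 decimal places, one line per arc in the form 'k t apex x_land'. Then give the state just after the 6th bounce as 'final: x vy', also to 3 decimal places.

Arc 1: start y=19.420, vy=7.570 → t=2.868, apex=22.285, x_land=28.108, impact vy=-21.112
  bounce: vy ← 0.82·21.112 = 17.312
Arc 2: start y=0.000, vy=17.312 → t=3.462, apex=14.985, x_land=62.039, impact vy=-17.312
  bounce: vy ← 0.82·17.312 = 14.196
Arc 3: start y=0.000, vy=14.196 → t=2.839, apex=10.076, x_land=89.862, impact vy=-14.196
  bounce: vy ← 0.82·14.196 = 11.640
Arc 4: start y=0.000, vy=11.640 → t=2.328, apex=6.775, x_land=112.677, impact vy=-11.640
  bounce: vy ← 0.82·11.640 = 9.545
Arc 5: start y=0.000, vy=9.545 → t=1.909, apex=4.555, x_land=131.385, impact vy=-9.545
  bounce: vy ← 0.82·9.545 = 7.827
Arc 6: start y=0.000, vy=7.827 → t=1.565, apex=3.063, x_land=146.726, impact vy=-7.827
  bounce: vy ← 0.82·7.827 = 6.418

1 2.868 22.285 28.108
2 3.462 14.985 62.039
3 2.839 10.076 89.862
4 2.328 6.775 112.677
5 1.909 4.555 131.385
6 1.565 3.063 146.726
final: 146.726 6.418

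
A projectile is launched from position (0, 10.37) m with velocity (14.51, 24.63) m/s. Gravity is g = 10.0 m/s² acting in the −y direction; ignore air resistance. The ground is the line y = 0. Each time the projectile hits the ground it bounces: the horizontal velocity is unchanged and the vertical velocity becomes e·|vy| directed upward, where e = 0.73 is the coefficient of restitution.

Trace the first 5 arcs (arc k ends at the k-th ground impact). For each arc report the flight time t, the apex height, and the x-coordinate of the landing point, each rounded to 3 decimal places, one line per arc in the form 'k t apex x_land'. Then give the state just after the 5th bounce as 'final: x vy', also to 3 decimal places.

1 5.316 40.702 77.137
2 4.166 21.690 137.580
3 3.041 11.559 181.703
4 2.220 6.160 213.912
5 1.620 3.282 237.426
final: 237.426 5.915

Arc 1: start y=10.370, vy=24.630 → t=5.316, apex=40.702, x_land=77.137, impact vy=-28.531
  bounce: vy ← 0.73·28.531 = 20.828
Arc 2: start y=0.000, vy=20.828 → t=4.166, apex=21.690, x_land=137.580, impact vy=-20.828
  bounce: vy ← 0.73·20.828 = 15.204
Arc 3: start y=0.000, vy=15.204 → t=3.041, apex=11.559, x_land=181.703, impact vy=-15.204
  bounce: vy ← 0.73·15.204 = 11.099
Arc 4: start y=0.000, vy=11.099 → t=2.220, apex=6.160, x_land=213.912, impact vy=-11.099
  bounce: vy ← 0.73·11.099 = 8.102
Arc 5: start y=0.000, vy=8.102 → t=1.620, apex=3.282, x_land=237.426, impact vy=-8.102
  bounce: vy ← 0.73·8.102 = 5.915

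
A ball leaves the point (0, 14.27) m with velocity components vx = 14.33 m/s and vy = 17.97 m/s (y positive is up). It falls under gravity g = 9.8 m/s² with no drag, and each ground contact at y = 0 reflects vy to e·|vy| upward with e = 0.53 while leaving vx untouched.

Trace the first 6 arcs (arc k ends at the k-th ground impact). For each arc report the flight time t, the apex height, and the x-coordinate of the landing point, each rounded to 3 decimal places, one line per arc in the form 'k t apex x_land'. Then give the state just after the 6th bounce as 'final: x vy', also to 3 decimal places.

Arc 1: start y=14.270, vy=17.970 → t=4.339, apex=30.746, x_land=62.172, impact vy=-24.548
  bounce: vy ← 0.53·24.548 = 13.011
Arc 2: start y=0.000, vy=13.011 → t=2.655, apex=8.636, x_land=100.221, impact vy=-13.011
  bounce: vy ← 0.53·13.011 = 6.896
Arc 3: start y=0.000, vy=6.896 → t=1.407, apex=2.426, x_land=120.387, impact vy=-6.896
  bounce: vy ← 0.53·6.896 = 3.655
Arc 4: start y=0.000, vy=3.655 → t=0.746, apex=0.681, x_land=131.075, impact vy=-3.655
  bounce: vy ← 0.53·3.655 = 1.937
Arc 5: start y=0.000, vy=1.937 → t=0.395, apex=0.191, x_land=136.740, impact vy=-1.937
  bounce: vy ← 0.53·1.937 = 1.027
Arc 6: start y=0.000, vy=1.027 → t=0.210, apex=0.054, x_land=139.742, impact vy=-1.027
  bounce: vy ← 0.53·1.027 = 0.544

1 4.339 30.746 62.172
2 2.655 8.636 100.221
3 1.407 2.426 120.387
4 0.746 0.681 131.075
5 0.395 0.191 136.740
6 0.210 0.054 139.742
final: 139.742 0.544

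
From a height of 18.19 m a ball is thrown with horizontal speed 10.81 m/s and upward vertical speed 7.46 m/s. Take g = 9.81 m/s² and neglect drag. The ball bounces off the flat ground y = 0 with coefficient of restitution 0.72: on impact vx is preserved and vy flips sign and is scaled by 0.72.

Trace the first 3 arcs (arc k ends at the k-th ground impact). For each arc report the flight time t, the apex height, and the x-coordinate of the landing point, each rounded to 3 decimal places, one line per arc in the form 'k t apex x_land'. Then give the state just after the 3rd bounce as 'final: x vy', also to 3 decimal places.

Arc 1: start y=18.190, vy=7.460 → t=2.831, apex=21.026, x_land=30.602, impact vy=-20.311
  bounce: vy ← 0.72·20.311 = 14.624
Arc 2: start y=0.000, vy=14.624 → t=2.981, apex=10.900, x_land=62.831, impact vy=-14.624
  bounce: vy ← 0.72·14.624 = 10.529
Arc 3: start y=0.000, vy=10.529 → t=2.147, apex=5.651, x_land=86.036, impact vy=-10.529
  bounce: vy ← 0.72·10.529 = 7.581

1 2.831 21.026 30.602
2 2.981 10.900 62.831
3 2.147 5.651 86.036
final: 86.036 7.581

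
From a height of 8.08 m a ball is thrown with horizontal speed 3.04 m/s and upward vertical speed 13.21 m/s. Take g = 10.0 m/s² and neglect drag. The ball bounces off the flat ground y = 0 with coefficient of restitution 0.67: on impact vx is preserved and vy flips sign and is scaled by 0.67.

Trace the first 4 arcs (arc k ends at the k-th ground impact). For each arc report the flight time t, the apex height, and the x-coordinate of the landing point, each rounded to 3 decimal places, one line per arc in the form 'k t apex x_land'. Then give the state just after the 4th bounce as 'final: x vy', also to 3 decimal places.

Arc 1: start y=8.080, vy=13.210 → t=3.154, apex=16.805, x_land=9.589, impact vy=-18.333
  bounce: vy ← 0.67·18.333 = 12.283
Arc 2: start y=0.000, vy=12.283 → t=2.457, apex=7.544, x_land=17.057, impact vy=-12.283
  bounce: vy ← 0.67·12.283 = 8.230
Arc 3: start y=0.000, vy=8.230 → t=1.646, apex=3.386, x_land=22.061, impact vy=-8.230
  bounce: vy ← 0.67·8.230 = 5.514
Arc 4: start y=0.000, vy=5.514 → t=1.103, apex=1.520, x_land=25.413, impact vy=-5.514
  bounce: vy ← 0.67·5.514 = 3.694

1 3.154 16.805 9.589
2 2.457 7.544 17.057
3 1.646 3.386 22.061
4 1.103 1.520 25.413
final: 25.413 3.694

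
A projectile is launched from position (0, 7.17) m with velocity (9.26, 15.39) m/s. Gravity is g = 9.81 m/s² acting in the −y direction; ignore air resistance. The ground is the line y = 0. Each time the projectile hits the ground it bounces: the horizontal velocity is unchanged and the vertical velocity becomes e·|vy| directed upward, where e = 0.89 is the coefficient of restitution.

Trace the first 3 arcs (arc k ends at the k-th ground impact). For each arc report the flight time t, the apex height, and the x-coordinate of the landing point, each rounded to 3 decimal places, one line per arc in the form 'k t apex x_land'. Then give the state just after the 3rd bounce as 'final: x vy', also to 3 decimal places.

1 3.549 19.242 32.868
2 3.526 15.242 65.514
3 3.138 12.073 94.570
final: 94.570 13.698

Arc 1: start y=7.170, vy=15.390 → t=3.549, apex=19.242, x_land=32.868, impact vy=-19.430
  bounce: vy ← 0.89·19.430 = 17.293
Arc 2: start y=0.000, vy=17.293 → t=3.526, apex=15.242, x_land=65.514, impact vy=-17.293
  bounce: vy ← 0.89·17.293 = 15.391
Arc 3: start y=0.000, vy=15.391 → t=3.138, apex=12.073, x_land=94.570, impact vy=-15.391
  bounce: vy ← 0.89·15.391 = 13.698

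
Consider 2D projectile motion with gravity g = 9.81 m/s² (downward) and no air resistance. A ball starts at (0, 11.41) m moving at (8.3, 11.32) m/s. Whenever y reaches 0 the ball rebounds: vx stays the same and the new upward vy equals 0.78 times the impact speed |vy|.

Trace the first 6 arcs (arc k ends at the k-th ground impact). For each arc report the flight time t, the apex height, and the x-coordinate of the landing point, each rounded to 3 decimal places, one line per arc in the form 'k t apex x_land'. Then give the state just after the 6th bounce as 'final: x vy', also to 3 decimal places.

1 3.066 17.941 25.452
2 2.984 10.915 50.215
3 2.327 6.641 69.530
4 1.815 4.040 84.596
5 1.416 2.458 96.348
6 1.104 1.496 105.514
final: 105.514 4.225

Arc 1: start y=11.410, vy=11.320 → t=3.066, apex=17.941, x_land=25.452, impact vy=-18.762
  bounce: vy ← 0.78·18.762 = 14.634
Arc 2: start y=0.000, vy=14.634 → t=2.984, apex=10.915, x_land=50.215, impact vy=-14.634
  bounce: vy ← 0.78·14.634 = 11.415
Arc 3: start y=0.000, vy=11.415 → t=2.327, apex=6.641, x_land=69.530, impact vy=-11.415
  bounce: vy ← 0.78·11.415 = 8.903
Arc 4: start y=0.000, vy=8.903 → t=1.815, apex=4.040, x_land=84.596, impact vy=-8.903
  bounce: vy ← 0.78·8.903 = 6.945
Arc 5: start y=0.000, vy=6.945 → t=1.416, apex=2.458, x_land=96.348, impact vy=-6.945
  bounce: vy ← 0.78·6.945 = 5.417
Arc 6: start y=0.000, vy=5.417 → t=1.104, apex=1.496, x_land=105.514, impact vy=-5.417
  bounce: vy ← 0.78·5.417 = 4.225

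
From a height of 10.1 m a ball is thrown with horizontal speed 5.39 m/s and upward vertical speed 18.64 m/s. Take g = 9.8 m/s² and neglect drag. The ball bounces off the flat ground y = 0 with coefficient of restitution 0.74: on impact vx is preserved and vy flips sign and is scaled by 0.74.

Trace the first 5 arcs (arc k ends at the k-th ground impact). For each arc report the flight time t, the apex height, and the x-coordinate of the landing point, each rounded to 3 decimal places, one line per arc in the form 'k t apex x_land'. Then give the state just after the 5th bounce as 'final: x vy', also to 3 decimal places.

Arc 1: start y=10.100, vy=18.640 → t=4.285, apex=27.827, x_land=23.097, impact vy=-23.354
  bounce: vy ← 0.74·23.354 = 17.282
Arc 2: start y=0.000, vy=17.282 → t=3.527, apex=15.238, x_land=42.107, impact vy=-17.282
  bounce: vy ← 0.74·17.282 = 12.789
Arc 3: start y=0.000, vy=12.789 → t=2.610, apex=8.344, x_land=56.174, impact vy=-12.789
  bounce: vy ← 0.74·12.789 = 9.464
Arc 4: start y=0.000, vy=9.464 → t=1.931, apex=4.569, x_land=66.584, impact vy=-9.464
  bounce: vy ← 0.74·9.464 = 7.003
Arc 5: start y=0.000, vy=7.003 → t=1.429, apex=2.502, x_land=74.288, impact vy=-7.003
  bounce: vy ← 0.74·7.003 = 5.182

1 4.285 27.827 23.097
2 3.527 15.238 42.107
3 2.610 8.344 56.174
4 1.931 4.569 66.584
5 1.429 2.502 74.288
final: 74.288 5.182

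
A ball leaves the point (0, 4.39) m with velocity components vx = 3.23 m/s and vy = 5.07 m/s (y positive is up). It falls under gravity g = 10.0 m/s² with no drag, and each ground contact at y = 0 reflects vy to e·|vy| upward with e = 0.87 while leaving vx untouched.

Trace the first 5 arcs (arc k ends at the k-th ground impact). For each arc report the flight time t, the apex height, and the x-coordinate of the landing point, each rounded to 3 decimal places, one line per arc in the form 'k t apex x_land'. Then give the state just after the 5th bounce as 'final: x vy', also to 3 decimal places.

Arc 1: start y=4.390, vy=5.070 → t=1.572, apex=5.675, x_land=5.079, impact vy=-10.654
  bounce: vy ← 0.87·10.654 = 9.269
Arc 2: start y=0.000, vy=9.269 → t=1.854, apex=4.296, x_land=11.066, impact vy=-9.269
  bounce: vy ← 0.87·9.269 = 8.064
Arc 3: start y=0.000, vy=8.064 → t=1.613, apex=3.251, x_land=16.276, impact vy=-8.064
  bounce: vy ← 0.87·8.064 = 7.016
Arc 4: start y=0.000, vy=7.016 → t=1.403, apex=2.461, x_land=20.808, impact vy=-7.016
  bounce: vy ← 0.87·7.016 = 6.104
Arc 5: start y=0.000, vy=6.104 → t=1.221, apex=1.863, x_land=24.751, impact vy=-6.104
  bounce: vy ← 0.87·6.104 = 5.310

1 1.572 5.675 5.079
2 1.854 4.296 11.066
3 1.613 3.251 16.276
4 1.403 2.461 20.808
5 1.221 1.863 24.751
final: 24.751 5.310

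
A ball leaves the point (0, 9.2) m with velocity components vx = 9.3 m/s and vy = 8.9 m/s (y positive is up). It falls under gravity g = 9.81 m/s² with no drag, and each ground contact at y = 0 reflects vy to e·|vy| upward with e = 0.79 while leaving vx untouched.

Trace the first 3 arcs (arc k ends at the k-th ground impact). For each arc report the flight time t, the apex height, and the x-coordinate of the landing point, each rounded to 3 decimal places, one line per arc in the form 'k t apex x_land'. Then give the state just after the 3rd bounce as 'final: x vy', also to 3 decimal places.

Arc 1: start y=9.200, vy=8.900 → t=2.550, apex=13.237, x_land=23.715, impact vy=-16.116
  bounce: vy ← 0.79·16.116 = 12.731
Arc 2: start y=0.000, vy=12.731 → t=2.596, apex=8.261, x_land=47.854, impact vy=-12.731
  bounce: vy ← 0.79·12.731 = 10.058
Arc 3: start y=0.000, vy=10.058 → t=2.051, apex=5.156, x_land=66.924, impact vy=-10.058
  bounce: vy ← 0.79·10.058 = 7.946

1 2.550 13.237 23.715
2 2.596 8.261 47.854
3 2.051 5.156 66.924
final: 66.924 7.946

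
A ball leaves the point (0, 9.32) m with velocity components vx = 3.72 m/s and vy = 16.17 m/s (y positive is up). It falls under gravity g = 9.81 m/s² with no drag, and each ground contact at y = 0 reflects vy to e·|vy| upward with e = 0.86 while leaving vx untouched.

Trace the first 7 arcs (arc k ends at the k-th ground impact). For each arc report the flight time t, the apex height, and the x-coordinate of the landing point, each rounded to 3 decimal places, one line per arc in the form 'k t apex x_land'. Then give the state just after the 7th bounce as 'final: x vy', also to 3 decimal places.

1 3.797 22.647 14.125
2 3.696 16.749 27.873
3 3.178 12.388 39.697
4 2.733 9.162 49.866
5 2.351 6.776 58.610
6 2.022 5.012 66.131
7 1.739 3.707 72.598
final: 72.598 7.334

Arc 1: start y=9.320, vy=16.170 → t=3.797, apex=22.647, x_land=14.125, impact vy=-21.079
  bounce: vy ← 0.86·21.079 = 18.128
Arc 2: start y=0.000, vy=18.128 → t=3.696, apex=16.749, x_land=27.873, impact vy=-18.128
  bounce: vy ← 0.86·18.128 = 15.590
Arc 3: start y=0.000, vy=15.590 → t=3.178, apex=12.388, x_land=39.697, impact vy=-15.590
  bounce: vy ← 0.86·15.590 = 13.407
Arc 4: start y=0.000, vy=13.407 → t=2.733, apex=9.162, x_land=49.866, impact vy=-13.407
  bounce: vy ← 0.86·13.407 = 11.530
Arc 5: start y=0.000, vy=11.530 → t=2.351, apex=6.776, x_land=58.610, impact vy=-11.530
  bounce: vy ← 0.86·11.530 = 9.916
Arc 6: start y=0.000, vy=9.916 → t=2.022, apex=5.012, x_land=66.131, impact vy=-9.916
  bounce: vy ← 0.86·9.916 = 8.528
Arc 7: start y=0.000, vy=8.528 → t=1.739, apex=3.707, x_land=72.598, impact vy=-8.528
  bounce: vy ← 0.86·8.528 = 7.334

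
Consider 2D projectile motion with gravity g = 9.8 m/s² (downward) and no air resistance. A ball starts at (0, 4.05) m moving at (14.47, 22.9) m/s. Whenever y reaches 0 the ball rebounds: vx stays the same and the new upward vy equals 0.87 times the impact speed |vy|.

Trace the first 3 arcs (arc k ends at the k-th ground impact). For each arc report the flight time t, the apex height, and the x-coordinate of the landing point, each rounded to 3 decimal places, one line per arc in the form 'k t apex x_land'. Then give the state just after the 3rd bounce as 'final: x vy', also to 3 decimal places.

Arc 1: start y=4.050, vy=22.900 → t=4.844, apex=30.806, x_land=70.094, impact vy=-24.572
  bounce: vy ← 0.87·24.572 = 21.378
Arc 2: start y=0.000, vy=21.378 → t=4.363, apex=23.317, x_land=133.224, impact vy=-21.378
  bounce: vy ← 0.87·21.378 = 18.599
Arc 3: start y=0.000, vy=18.599 → t=3.796, apex=17.648, x_land=188.147, impact vy=-18.599
  bounce: vy ← 0.87·18.599 = 16.181

1 4.844 30.806 70.094
2 4.363 23.317 133.224
3 3.796 17.648 188.147
final: 188.147 16.181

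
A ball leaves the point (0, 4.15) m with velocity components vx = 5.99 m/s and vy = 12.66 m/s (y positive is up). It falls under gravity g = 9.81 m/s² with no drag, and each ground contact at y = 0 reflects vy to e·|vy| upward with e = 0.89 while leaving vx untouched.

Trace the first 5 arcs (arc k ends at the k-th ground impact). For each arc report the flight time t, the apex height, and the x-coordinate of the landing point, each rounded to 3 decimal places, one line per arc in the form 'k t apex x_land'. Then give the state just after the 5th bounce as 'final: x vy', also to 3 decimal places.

1 2.875 12.319 17.223
2 2.821 9.758 34.120
3 2.511 7.729 49.159
4 2.234 6.122 62.543
5 1.989 4.849 74.455
final: 74.455 8.681

Arc 1: start y=4.150, vy=12.660 → t=2.875, apex=12.319, x_land=17.223, impact vy=-15.547
  bounce: vy ← 0.89·15.547 = 13.837
Arc 2: start y=0.000, vy=13.837 → t=2.821, apex=9.758, x_land=34.120, impact vy=-13.837
  bounce: vy ← 0.89·13.837 = 12.315
Arc 3: start y=0.000, vy=12.315 → t=2.511, apex=7.729, x_land=49.159, impact vy=-12.315
  bounce: vy ← 0.89·12.315 = 10.960
Arc 4: start y=0.000, vy=10.960 → t=2.234, apex=6.122, x_land=62.543, impact vy=-10.960
  bounce: vy ← 0.89·10.960 = 9.754
Arc 5: start y=0.000, vy=9.754 → t=1.989, apex=4.849, x_land=74.455, impact vy=-9.754
  bounce: vy ← 0.89·9.754 = 8.681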